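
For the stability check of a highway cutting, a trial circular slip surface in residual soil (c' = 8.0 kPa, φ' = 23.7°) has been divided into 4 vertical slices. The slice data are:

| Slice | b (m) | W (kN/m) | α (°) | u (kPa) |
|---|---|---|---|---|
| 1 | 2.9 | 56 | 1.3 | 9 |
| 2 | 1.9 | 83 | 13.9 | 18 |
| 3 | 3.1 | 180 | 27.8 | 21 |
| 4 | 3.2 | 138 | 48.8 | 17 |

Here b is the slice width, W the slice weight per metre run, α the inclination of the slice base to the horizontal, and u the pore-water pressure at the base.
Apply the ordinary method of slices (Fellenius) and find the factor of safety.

Ordinary method of slices: FS = Σ[c'·Δl_i + (W_i cosα_i − u_i·Δl_i)·tanφ'] / Σ W_i sinα_i, with Δl_i = b_i / cosα_i.
Slice 1: Δl = 2.9/cos1.3° = 2.901 m; N'_1 = 56·cos1.3° − 9·2.901 = 29.9; c'Δl = 23.21; W sinα = 1.3
Slice 2: Δl = 1.9/cos13.9° = 1.957 m; N'_2 = 83·cos13.9° − 18·1.957 = 45.3; c'Δl = 15.66; W sinα = 19.9
Slice 3: Δl = 3.1/cos27.8° = 3.504 m; N'_3 = 180·cos27.8° − 21·3.504 = 85.6; c'Δl = 28.04; W sinα = 83.9
Slice 4: Δl = 3.2/cos48.8° = 4.858 m; N'_4 = 138·cos48.8° − 17·4.858 = 8.3; c'Δl = 38.87; W sinα = 103.8
Σc'Δl = 105.8 kN/m; ΣN' = 169.2 kN/m; ΣW sinα = 209.0 kN/m
Resisting = 105.8 + 169.2·tan23.7° = 105.8 + 74.3 = 180.0 kN/m
FS = 180.0 / 209.0 = 0.861

FS = 0.86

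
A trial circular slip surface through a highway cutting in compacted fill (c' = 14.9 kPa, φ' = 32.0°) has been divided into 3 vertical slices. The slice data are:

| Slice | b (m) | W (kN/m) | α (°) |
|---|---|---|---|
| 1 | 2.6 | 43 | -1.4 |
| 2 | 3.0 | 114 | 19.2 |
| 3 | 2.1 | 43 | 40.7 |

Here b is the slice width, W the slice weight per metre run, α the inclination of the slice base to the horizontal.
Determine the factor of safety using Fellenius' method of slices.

FS = 3.75

Ordinary method of slices: FS = Σ[c'·Δl_i + (W_i cosα_i)·tanφ'] / Σ W_i sinα_i, with Δl_i = b_i / cosα_i.
Slice 1: Δl = 2.6/cos(-1.4°) = 2.601 m; N'_1 = 43·cos(-1.4°) = 43.0; c'Δl = 38.75; W sinα = -1.1
Slice 2: Δl = 3.0/cos19.2° = 3.177 m; N'_2 = 114·cos19.2° = 107.7; c'Δl = 47.33; W sinα = 37.5
Slice 3: Δl = 2.1/cos40.7° = 2.770 m; N'_3 = 43·cos40.7° = 32.6; c'Δl = 41.27; W sinα = 28.0
Σc'Δl = 127.4 kN/m; ΣN' = 183.2 kN/m; ΣW sinα = 64.5 kN/m
Resisting = 127.4 + 183.2·tan32.0° = 127.4 + 114.5 = 241.9 kN/m
FS = 241.9 / 64.5 = 3.751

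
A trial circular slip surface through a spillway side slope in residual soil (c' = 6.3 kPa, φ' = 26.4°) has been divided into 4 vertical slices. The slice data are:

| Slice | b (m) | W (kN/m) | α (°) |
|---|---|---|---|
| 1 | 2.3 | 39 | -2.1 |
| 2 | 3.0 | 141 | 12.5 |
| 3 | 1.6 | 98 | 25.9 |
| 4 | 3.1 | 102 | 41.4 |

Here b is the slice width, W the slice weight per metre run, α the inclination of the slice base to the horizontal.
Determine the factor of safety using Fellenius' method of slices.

Ordinary method of slices: FS = Σ[c'·Δl_i + (W_i cosα_i)·tanφ'] / Σ W_i sinα_i, with Δl_i = b_i / cosα_i.
Slice 1: Δl = 2.3/cos(-2.1°) = 2.302 m; N'_1 = 39·cos(-2.1°) = 39.0; c'Δl = 14.50; W sinα = -1.4
Slice 2: Δl = 3.0/cos12.5° = 3.073 m; N'_2 = 141·cos12.5° = 137.7; c'Δl = 19.36; W sinα = 30.5
Slice 3: Δl = 1.6/cos25.9° = 1.779 m; N'_3 = 98·cos25.9° = 88.2; c'Δl = 11.21; W sinα = 42.8
Slice 4: Δl = 3.1/cos41.4° = 4.133 m; N'_4 = 102·cos41.4° = 76.5; c'Δl = 26.04; W sinα = 67.5
Σc'Δl = 71.1 kN/m; ΣN' = 341.3 kN/m; ΣW sinα = 139.3 kN/m
Resisting = 71.1 + 341.3·tan26.4° = 71.1 + 169.4 = 240.5 kN/m
FS = 240.5 / 139.3 = 1.726

FS = 1.73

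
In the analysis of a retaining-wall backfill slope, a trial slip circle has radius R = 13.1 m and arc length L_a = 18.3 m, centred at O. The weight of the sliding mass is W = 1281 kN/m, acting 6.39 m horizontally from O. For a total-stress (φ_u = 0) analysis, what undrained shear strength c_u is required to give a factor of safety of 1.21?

c_u = 41.3 kPa

FS = c_u·L_a·R / (W·d), so c_u = FS·W·d / (L_a·R).
c_u = 1.21·1281·6.39 / (18.30·13.1) = 9904.6 / 239.73 = 41.32 kPa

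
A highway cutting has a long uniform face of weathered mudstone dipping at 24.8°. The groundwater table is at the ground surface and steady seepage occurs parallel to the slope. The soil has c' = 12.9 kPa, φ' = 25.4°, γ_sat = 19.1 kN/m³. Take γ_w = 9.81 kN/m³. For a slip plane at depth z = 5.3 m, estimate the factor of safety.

FS = 0.83

With seepage parallel to the slope and the water table at the surface, the effective normal stress on the slip plane uses the buoyant unit weight γ' = γ_sat − γ_w while the driving shear stress uses γ_sat:
FS = [c' + γ' z cos²β tanφ'] / [γ_sat z sinβ cosβ]
γ' = 19.1 − 9.81 = 9.29 kN/m³
Numerator = 12.9 + 9.29·5.3·cos²24.8°·tan25.4° = 12.9 + 9.29·5.3·0.8241·0.4748 = 32.166 kPa
Denominator = 19.1·5.3·sin24.8°·cos24.8° = 19.1·5.3·0.4195·0.9078 = 38.545 kPa
FS = 32.166 / 38.545 = 0.835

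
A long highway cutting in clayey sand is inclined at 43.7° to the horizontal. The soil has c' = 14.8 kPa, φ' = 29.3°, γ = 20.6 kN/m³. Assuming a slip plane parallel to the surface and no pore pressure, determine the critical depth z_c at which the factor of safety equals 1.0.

Setting FS = 1.00 in FS = [c' + γz cos²β tanφ'] / [γz sinβ cosβ] and solving for z:
z = c' / [γ cosβ (FS·sinβ − cosβ·tanφ')]
  = 14.8 / [20.6·cos43.7°·(1.00·sin43.7° − cos43.7°·tan29.3°)]
  = 14.8 / [20.6·0.7230·(1.00·0.6909 − 0.7230·0.5612)]
  = 14.8 / 4.2471 = 3.485 m

z_c = 3.48 m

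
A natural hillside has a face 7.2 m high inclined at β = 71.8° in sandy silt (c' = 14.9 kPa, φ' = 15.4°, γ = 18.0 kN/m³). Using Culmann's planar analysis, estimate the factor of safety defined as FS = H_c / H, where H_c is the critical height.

FS = 0.94

H_c = (4c'/γ) · sinβ cosφ' / [1 − cos(β − φ')]
    = (4·14.9/18.0) · sin71.8°·cos15.4° / [1 − cos56.4°]
    = 3.311 · 0.9159 / 0.4466 = 6.79 m
FS = H_c / H = 6.79 / 7.2 = 0.943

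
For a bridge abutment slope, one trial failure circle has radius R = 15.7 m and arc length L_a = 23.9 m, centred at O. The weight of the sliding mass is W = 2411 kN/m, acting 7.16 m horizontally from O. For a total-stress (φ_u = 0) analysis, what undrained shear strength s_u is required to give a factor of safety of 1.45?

s_u = 66.7 kPa

FS = s_u·L_a·R / (W·d), so s_u = FS·W·d / (L_a·R).
s_u = 1.45·2411·7.16 / (23.90·15.7) = 25031.0 / 375.23 = 66.71 kPa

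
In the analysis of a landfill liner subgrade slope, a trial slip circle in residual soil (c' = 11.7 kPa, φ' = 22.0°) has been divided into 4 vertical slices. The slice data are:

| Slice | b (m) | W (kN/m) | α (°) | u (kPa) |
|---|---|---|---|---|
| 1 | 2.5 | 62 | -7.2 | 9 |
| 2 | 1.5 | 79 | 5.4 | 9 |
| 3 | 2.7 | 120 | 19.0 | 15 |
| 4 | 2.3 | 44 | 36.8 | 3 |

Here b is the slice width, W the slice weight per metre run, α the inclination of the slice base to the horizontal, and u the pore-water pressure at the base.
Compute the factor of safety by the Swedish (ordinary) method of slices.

FS = 3.00

Ordinary method of slices: FS = Σ[c'·Δl_i + (W_i cosα_i − u_i·Δl_i)·tanφ'] / Σ W_i sinα_i, with Δl_i = b_i / cosα_i.
Slice 1: Δl = 2.5/cos(-7.2°) = 2.520 m; N'_1 = 62·cos(-7.2°) − 9·2.520 = 38.8; c'Δl = 29.48; W sinα = -7.8
Slice 2: Δl = 1.5/cos5.4° = 1.507 m; N'_2 = 79·cos5.4° − 9·1.507 = 65.1; c'Δl = 17.63; W sinα = 7.4
Slice 3: Δl = 2.7/cos19.0° = 2.856 m; N'_3 = 120·cos19.0° − 15·2.856 = 70.6; c'Δl = 33.41; W sinα = 39.1
Slice 4: Δl = 2.3/cos36.8° = 2.872 m; N'_4 = 44·cos36.8° − 3·2.872 = 26.6; c'Δl = 33.61; W sinα = 26.4
Σc'Δl = 114.1 kN/m; ΣN' = 201.2 kN/m; ΣW sinα = 65.1 kN/m
Resisting = 114.1 + 201.2·tan22.0° = 114.1 + 81.3 = 195.4 kN/m
FS = 195.4 / 65.1 = 3.002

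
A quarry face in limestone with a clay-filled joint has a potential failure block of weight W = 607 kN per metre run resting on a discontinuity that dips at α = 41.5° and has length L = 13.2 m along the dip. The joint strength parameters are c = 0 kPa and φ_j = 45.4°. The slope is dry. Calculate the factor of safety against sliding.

FS = 1.15

Resolving the block weight along and normal to the plane and applying the Mohr–Coulomb strength on the joint:
N' = W cosα = 607·cos41.5° = 454.6 kN/m
Driving force T = W sinα = 607·sin41.5° = 402.2 kN/m
Resisting force R = c·L + N'·tanφ_j = 0·13.2 + 454.6·tan45.4° = 0.0 + 461.0 = 461.0 kN/m
FS = R / T = 461.0 / 402.2 = 1.146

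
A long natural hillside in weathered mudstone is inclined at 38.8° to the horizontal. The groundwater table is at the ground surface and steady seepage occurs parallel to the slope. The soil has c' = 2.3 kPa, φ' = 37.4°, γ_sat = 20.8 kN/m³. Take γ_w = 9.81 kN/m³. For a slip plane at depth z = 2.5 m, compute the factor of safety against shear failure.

FS = 0.59

With seepage parallel to the slope and the water table at the surface, the effective normal stress on the slip plane uses the buoyant unit weight γ' = γ_sat − γ_w while the driving shear stress uses γ_sat:
FS = [c' + γ' z cos²β tanφ'] / [γ_sat z sinβ cosβ]
γ' = 20.8 − 9.81 = 10.99 kN/m³
Numerator = 2.3 + 10.99·2.5·cos²38.8°·tan37.4° = 2.3 + 10.99·2.5·0.6074·0.7646 = 15.059 kPa
Denominator = 20.8·2.5·sin38.8°·cos38.8° = 20.8·2.5·0.6266·0.7793 = 25.393 kPa
FS = 15.059 / 25.393 = 0.593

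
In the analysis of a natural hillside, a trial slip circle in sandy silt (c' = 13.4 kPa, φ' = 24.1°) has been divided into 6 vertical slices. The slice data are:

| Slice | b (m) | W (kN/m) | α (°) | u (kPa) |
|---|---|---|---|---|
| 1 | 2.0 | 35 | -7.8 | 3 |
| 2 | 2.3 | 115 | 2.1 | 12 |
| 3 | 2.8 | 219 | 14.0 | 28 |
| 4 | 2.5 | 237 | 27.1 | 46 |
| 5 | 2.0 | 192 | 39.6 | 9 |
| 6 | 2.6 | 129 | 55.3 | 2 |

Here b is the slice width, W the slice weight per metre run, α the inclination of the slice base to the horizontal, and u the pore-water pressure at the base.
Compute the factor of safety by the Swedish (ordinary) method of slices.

FS = 1.19

Ordinary method of slices: FS = Σ[c'·Δl_i + (W_i cosα_i − u_i·Δl_i)·tanφ'] / Σ W_i sinα_i, with Δl_i = b_i / cosα_i.
Slice 1: Δl = 2.0/cos(-7.8°) = 2.019 m; N'_1 = 35·cos(-7.8°) − 3·2.019 = 28.6; c'Δl = 27.05; W sinα = -4.8
Slice 2: Δl = 2.3/cos2.1° = 2.302 m; N'_2 = 115·cos2.1° − 12·2.302 = 87.3; c'Δl = 30.84; W sinα = 4.2
Slice 3: Δl = 2.8/cos14.0° = 2.886 m; N'_3 = 219·cos14.0° − 28·2.886 = 131.7; c'Δl = 38.67; W sinα = 53.0
Slice 4: Δl = 2.5/cos27.1° = 2.808 m; N'_4 = 237·cos27.1° − 46·2.808 = 81.8; c'Δl = 37.63; W sinα = 108.0
Slice 5: Δl = 2.0/cos39.6° = 2.596 m; N'_5 = 192·cos39.6° − 9·2.596 = 124.6; c'Δl = 34.78; W sinα = 122.4
Slice 6: Δl = 2.6/cos55.3° = 4.567 m; N'_6 = 129·cos55.3° − 2·4.567 = 64.3; c'Δl = 61.20; W sinα = 106.1
Σc'Δl = 230.2 kN/m; ΣN' = 518.3 kN/m; ΣW sinα = 388.9 kN/m
Resisting = 230.2 + 518.3·tan24.1° = 230.2 + 231.8 = 462.0 kN/m
FS = 462.0 / 388.9 = 1.188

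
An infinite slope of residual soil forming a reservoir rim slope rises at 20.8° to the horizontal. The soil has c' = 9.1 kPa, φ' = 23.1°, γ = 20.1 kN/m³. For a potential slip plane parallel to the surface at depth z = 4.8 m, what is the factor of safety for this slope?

FS = 1.41

For an infinite slope with a slip plane parallel to the surface (no pore pressure): FS = [c' + γz cos²β tanφ'] / [γz sinβ cosβ].
γz = 20.1·4.8 = 96.48 kN/m²
Numerator = 9.1 + 96.48·cos²20.8°·tan23.1° = 9.1 + 96.48·0.8739·0.4265 = 45.063 kPa
Denominator = 96.48·sin20.8°·cos20.8° = 96.48·0.3551·0.9348 = 32.028 kPa
FS = 45.063 / 32.028 = 1.407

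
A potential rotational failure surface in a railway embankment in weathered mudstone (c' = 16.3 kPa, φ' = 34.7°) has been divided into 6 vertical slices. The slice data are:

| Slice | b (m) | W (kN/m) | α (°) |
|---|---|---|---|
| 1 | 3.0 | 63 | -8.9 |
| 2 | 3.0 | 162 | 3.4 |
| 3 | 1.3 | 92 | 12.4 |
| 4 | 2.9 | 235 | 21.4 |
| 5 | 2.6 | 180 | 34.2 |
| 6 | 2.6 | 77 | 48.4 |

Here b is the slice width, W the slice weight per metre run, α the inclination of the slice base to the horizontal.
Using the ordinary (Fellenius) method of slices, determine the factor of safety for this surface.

FS = 3.00

Ordinary method of slices: FS = Σ[c'·Δl_i + (W_i cosα_i)·tanφ'] / Σ W_i sinα_i, with Δl_i = b_i / cosα_i.
Slice 1: Δl = 3.0/cos(-8.9°) = 3.037 m; N'_1 = 63·cos(-8.9°) = 62.2; c'Δl = 49.50; W sinα = -9.7
Slice 2: Δl = 3.0/cos3.4° = 3.005 m; N'_2 = 162·cos3.4° = 161.7; c'Δl = 48.99; W sinα = 9.6
Slice 3: Δl = 1.3/cos12.4° = 1.331 m; N'_3 = 92·cos12.4° = 89.9; c'Δl = 21.70; W sinα = 19.8
Slice 4: Δl = 2.9/cos21.4° = 3.115 m; N'_4 = 235·cos21.4° = 218.8; c'Δl = 50.77; W sinα = 85.7
Slice 5: Δl = 2.6/cos34.2° = 3.144 m; N'_5 = 180·cos34.2° = 148.9; c'Δl = 51.24; W sinα = 101.2
Slice 6: Δl = 2.6/cos48.4° = 3.916 m; N'_6 = 77·cos48.4° = 51.1; c'Δl = 63.83; W sinα = 57.6
Σc'Δl = 286.0 kN/m; ΣN' = 732.6 kN/m; ΣW sinα = 264.1 kN/m
Resisting = 286.0 + 732.6·tan34.7° = 286.0 + 507.3 = 793.3 kN/m
FS = 793.3 / 264.1 = 3.004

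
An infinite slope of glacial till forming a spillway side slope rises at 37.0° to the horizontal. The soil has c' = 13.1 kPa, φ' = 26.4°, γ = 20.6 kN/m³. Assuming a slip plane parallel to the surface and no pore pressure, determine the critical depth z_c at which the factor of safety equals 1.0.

Setting FS = 1.00 in FS = [c' + γz cos²β tanφ'] / [γz sinβ cosβ] and solving for z:
z = c' / [γ cosβ (FS·sinβ − cosβ·tanφ')]
  = 13.1 / [20.6·cos37.0°·(1.00·sin37.0° − cos37.0°·tan26.4°)]
  = 13.1 / [20.6·0.7986·(1.00·0.6018 − 0.7986·0.4964)]
  = 13.1 / 3.3787 = 3.877 m

z_c = 3.88 m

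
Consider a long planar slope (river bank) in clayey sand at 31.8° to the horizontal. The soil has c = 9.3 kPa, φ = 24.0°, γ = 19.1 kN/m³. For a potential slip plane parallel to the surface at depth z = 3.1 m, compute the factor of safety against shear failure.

FS = 1.07

For an infinite slope with a slip plane parallel to the surface (no pore pressure): FS = [c + γz cos²β tanφ] / [γz sinβ cosβ].
γz = 19.1·3.1 = 59.21 kN/m²
Numerator = 9.3 + 59.21·cos²31.8°·tan24.0° = 9.3 + 59.21·0.7223·0.4452 = 28.342 kPa
Denominator = 59.21·sin31.8°·cos31.8° = 59.21·0.5270·0.8499 = 26.518 kPa
FS = 28.342 / 26.518 = 1.069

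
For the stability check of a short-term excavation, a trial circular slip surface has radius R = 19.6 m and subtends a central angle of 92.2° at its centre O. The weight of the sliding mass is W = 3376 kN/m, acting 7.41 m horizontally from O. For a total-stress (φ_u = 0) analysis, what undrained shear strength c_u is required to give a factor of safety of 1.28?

c_u = 51.8 kPa

FS = c_u·L_a·R / (W·d), so c_u = FS·W·d / (L_a·R).
Arc length L_a = R·θ = 19.6·(92.2°·π/180) = 19.6·1.6092 = 31.54 m
c_u = 1.28·3376·7.41 / (31.54·19.6) = 32020.7 / 618.19 = 51.80 kPa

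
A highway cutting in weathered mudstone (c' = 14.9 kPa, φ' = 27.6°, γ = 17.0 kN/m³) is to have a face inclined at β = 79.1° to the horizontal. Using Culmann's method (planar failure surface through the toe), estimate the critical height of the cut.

Culmann's analysis gives the critical failure plane at α_cr = (β + φ')/2 = (79.1 + 27.6)/2 = 53.3°, and the critical height
H_c = (4c'/γ) · sinβ cosφ' / [1 − cos(β − φ')]
    = (4·14.9/17.0) · sin79.1°·cos27.6° / [1 − cos(51.5°)]
    = 3.506 · 0.9820·0.8862 / [1 − 0.6225]
    = 3.506 · 0.8702 / 0.3775
    = 8.08 m

H_c = 8.08 m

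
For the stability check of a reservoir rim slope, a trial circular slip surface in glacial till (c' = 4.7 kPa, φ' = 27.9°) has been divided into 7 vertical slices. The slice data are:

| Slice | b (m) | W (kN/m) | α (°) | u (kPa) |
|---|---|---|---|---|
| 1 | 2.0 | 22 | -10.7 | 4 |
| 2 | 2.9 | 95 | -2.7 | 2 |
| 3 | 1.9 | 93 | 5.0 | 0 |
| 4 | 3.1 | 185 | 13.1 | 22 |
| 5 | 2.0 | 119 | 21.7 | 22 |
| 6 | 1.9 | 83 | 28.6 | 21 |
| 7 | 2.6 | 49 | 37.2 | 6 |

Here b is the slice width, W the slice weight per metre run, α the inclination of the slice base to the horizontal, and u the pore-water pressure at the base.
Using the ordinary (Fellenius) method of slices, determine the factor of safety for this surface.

FS = 1.96

Ordinary method of slices: FS = Σ[c'·Δl_i + (W_i cosα_i − u_i·Δl_i)·tanφ'] / Σ W_i sinα_i, with Δl_i = b_i / cosα_i.
Slice 1: Δl = 2.0/cos(-10.7°) = 2.035 m; N'_1 = 22·cos(-10.7°) − 4·2.035 = 13.5; c'Δl = 9.57; W sinα = -4.1
Slice 2: Δl = 2.9/cos(-2.7°) = 2.903 m; N'_2 = 95·cos(-2.7°) − 2·2.903 = 89.1; c'Δl = 13.65; W sinα = -4.5
Slice 3: Δl = 1.9/cos5.0° = 1.907 m; N'_3 = 93·cos5.0° − 0·1.907 = 92.6; c'Δl = 8.96; W sinα = 8.1
Slice 4: Δl = 3.1/cos13.1° = 3.183 m; N'_4 = 185·cos13.1° − 22·3.183 = 110.2; c'Δl = 14.96; W sinα = 41.9
Slice 5: Δl = 2.0/cos21.7° = 2.153 m; N'_5 = 119·cos21.7° − 22·2.153 = 63.2; c'Δl = 10.12; W sinα = 44.0
Slice 6: Δl = 1.9/cos28.6° = 2.164 m; N'_6 = 83·cos28.6° − 21·2.164 = 27.4; c'Δl = 10.17; W sinα = 39.7
Slice 7: Δl = 2.6/cos37.2° = 3.264 m; N'_7 = 49·cos37.2° − 6·3.264 = 19.4; c'Δl = 15.34; W sinα = 29.6
Σc'Δl = 82.8 kN/m; ΣN' = 415.5 kN/m; ΣW sinα = 154.8 kN/m
Resisting = 82.8 + 415.5·tan27.9° = 82.8 + 220.0 = 302.7 kN/m
FS = 302.7 / 154.8 = 1.955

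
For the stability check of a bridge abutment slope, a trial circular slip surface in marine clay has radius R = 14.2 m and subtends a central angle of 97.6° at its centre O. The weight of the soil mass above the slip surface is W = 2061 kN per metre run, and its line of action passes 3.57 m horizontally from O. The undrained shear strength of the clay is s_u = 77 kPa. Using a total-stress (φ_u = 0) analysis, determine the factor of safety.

Taking moments about the centre O, the resisting moment is provided by the undrained shear strength acting along the arc:
Arc length L_a = R·θ = 14.2·(97.6°·π/180) = 14.2·1.7034 = 24.19 m
M_R = s_u·L_a·R = 77·24.19·14.2 = 26448.1 kN·m/m
M_D = W·d = 2061·3.57 = 7357.8 kN·m/m
FS = M_R / M_D = 26448.1 / 7357.8 = 3.595

FS = 3.59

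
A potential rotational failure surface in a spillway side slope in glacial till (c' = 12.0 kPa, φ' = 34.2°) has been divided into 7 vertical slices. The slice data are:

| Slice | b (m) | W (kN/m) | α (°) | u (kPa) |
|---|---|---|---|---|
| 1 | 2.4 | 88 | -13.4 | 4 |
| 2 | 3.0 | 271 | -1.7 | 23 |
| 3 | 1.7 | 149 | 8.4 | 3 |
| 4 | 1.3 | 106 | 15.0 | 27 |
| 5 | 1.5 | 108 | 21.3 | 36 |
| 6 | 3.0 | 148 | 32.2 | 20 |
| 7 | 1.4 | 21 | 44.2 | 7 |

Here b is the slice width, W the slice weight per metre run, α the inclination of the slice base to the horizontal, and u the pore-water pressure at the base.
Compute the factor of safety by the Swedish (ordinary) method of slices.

FS = 3.81

Ordinary method of slices: FS = Σ[c'·Δl_i + (W_i cosα_i − u_i·Δl_i)·tanφ'] / Σ W_i sinα_i, with Δl_i = b_i / cosα_i.
Slice 1: Δl = 2.4/cos(-13.4°) = 2.467 m; N'_1 = 88·cos(-13.4°) − 4·2.467 = 75.7; c'Δl = 29.61; W sinα = -20.4
Slice 2: Δl = 3.0/cos(-1.7°) = 3.001 m; N'_2 = 271·cos(-1.7°) − 23·3.001 = 201.9; c'Δl = 36.02; W sinα = -8.0
Slice 3: Δl = 1.7/cos8.4° = 1.718 m; N'_3 = 149·cos8.4° − 3·1.718 = 142.2; c'Δl = 20.62; W sinα = 21.8
Slice 4: Δl = 1.3/cos15.0° = 1.346 m; N'_4 = 106·cos15.0° − 27·1.346 = 66.0; c'Δl = 16.15; W sinα = 27.4
Slice 5: Δl = 1.5/cos21.3° = 1.610 m; N'_5 = 108·cos21.3° − 36·1.610 = 42.7; c'Δl = 19.32; W sinα = 39.2
Slice 6: Δl = 3.0/cos32.2° = 3.545 m; N'_6 = 148·cos32.2° − 20·3.545 = 54.3; c'Δl = 42.54; W sinα = 78.9
Slice 7: Δl = 1.4/cos44.2° = 1.953 m; N'_7 = 21·cos44.2° − 7·1.953 = 1.4; c'Δl = 23.43; W sinα = 14.6
Σc'Δl = 187.7 kN/m; ΣN' = 584.3 kN/m; ΣW sinα = 153.5 kN/m
Resisting = 187.7 + 584.3·tan34.2° = 187.7 + 397.1 = 584.8 kN/m
FS = 584.8 / 153.5 = 3.809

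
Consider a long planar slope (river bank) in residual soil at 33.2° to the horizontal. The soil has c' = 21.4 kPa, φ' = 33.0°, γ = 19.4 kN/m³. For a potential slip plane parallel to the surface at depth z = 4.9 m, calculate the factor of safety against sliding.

For an infinite slope with a slip plane parallel to the surface (no pore pressure): FS = [c' + γz cos²β tanφ'] / [γz sinβ cosβ].
γz = 19.4·4.9 = 95.06 kN/m²
Numerator = 21.4 + 95.06·cos²33.2°·tan33.0° = 21.4 + 95.06·0.7002·0.6494 = 64.624 kPa
Denominator = 95.06·sin33.2°·cos33.2° = 95.06·0.5476·0.8368 = 43.555 kPa
FS = 64.624 / 43.555 = 1.484

FS = 1.48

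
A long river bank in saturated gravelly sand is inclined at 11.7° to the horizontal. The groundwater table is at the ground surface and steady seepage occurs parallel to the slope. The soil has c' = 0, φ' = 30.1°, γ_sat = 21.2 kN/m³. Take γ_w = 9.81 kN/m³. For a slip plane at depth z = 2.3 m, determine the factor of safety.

FS = 1.50

With seepage parallel to the slope and the water table at the surface, the effective normal stress on the slip plane uses the buoyant unit weight γ' = γ_sat − γ_w while the driving shear stress uses γ_sat:
FS = [c' + γ' z cos²β tanφ'] / [γ_sat z sinβ cosβ]
(For c' = 0 this reduces to FS = (γ'/γ_sat)·tanφ'/tanβ.)
γ' = 21.2 − 9.81 = 11.39 kN/m³
Numerator = 0.0 + 11.39·2.3·cos²11.7°·tan30.1° = 0.0 + 11.39·2.3·0.9589·0.5797 = 14.561 kPa
Denominator = 21.2·2.3·sin11.7°·cos11.7° = 21.2·2.3·0.2028·0.9792 = 9.682 kPa
FS = 14.561 / 9.682 = 1.504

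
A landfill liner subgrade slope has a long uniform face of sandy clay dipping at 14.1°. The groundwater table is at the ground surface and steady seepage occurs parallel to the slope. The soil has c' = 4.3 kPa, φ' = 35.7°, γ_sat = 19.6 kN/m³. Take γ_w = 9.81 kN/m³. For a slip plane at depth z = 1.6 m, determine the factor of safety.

With seepage parallel to the slope and the water table at the surface, the effective normal stress on the slip plane uses the buoyant unit weight γ' = γ_sat − γ_w while the driving shear stress uses γ_sat:
FS = [c' + γ' z cos²β tanφ'] / [γ_sat z sinβ cosβ]
γ' = 19.6 − 9.81 = 9.79 kN/m³
Numerator = 4.3 + 9.79·1.6·cos²14.1°·tan35.7° = 4.3 + 9.79·1.6·0.9407·0.7186 = 14.888 kPa
Denominator = 19.6·1.6·sin14.1°·cos14.1° = 19.6·1.6·0.2436·0.9699 = 7.410 kPa
FS = 14.888 / 7.410 = 2.009

FS = 2.01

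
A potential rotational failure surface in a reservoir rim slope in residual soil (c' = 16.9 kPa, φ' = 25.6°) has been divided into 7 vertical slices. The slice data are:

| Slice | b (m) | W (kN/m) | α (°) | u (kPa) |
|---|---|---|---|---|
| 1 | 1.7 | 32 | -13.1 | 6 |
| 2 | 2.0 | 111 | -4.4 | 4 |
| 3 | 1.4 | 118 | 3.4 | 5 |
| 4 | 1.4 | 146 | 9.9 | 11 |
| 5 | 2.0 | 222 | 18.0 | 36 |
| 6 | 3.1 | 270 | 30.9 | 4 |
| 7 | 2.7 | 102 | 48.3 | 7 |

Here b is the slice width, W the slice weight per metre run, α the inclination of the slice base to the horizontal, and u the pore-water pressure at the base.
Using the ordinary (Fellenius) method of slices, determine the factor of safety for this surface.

FS = 2.13

Ordinary method of slices: FS = Σ[c'·Δl_i + (W_i cosα_i − u_i·Δl_i)·tanφ'] / Σ W_i sinα_i, with Δl_i = b_i / cosα_i.
Slice 1: Δl = 1.7/cos(-13.1°) = 1.745 m; N'_1 = 32·cos(-13.1°) − 6·1.745 = 20.7; c'Δl = 29.50; W sinα = -7.3
Slice 2: Δl = 2.0/cos(-4.4°) = 2.006 m; N'_2 = 111·cos(-4.4°) − 4·2.006 = 102.6; c'Δl = 33.90; W sinα = -8.5
Slice 3: Δl = 1.4/cos3.4° = 1.402 m; N'_3 = 118·cos3.4° − 5·1.402 = 110.8; c'Δl = 23.70; W sinα = 7.0
Slice 4: Δl = 1.4/cos9.9° = 1.421 m; N'_4 = 146·cos9.9° − 11·1.421 = 128.2; c'Δl = 24.02; W sinα = 25.1
Slice 5: Δl = 2.0/cos18.0° = 2.103 m; N'_5 = 222·cos18.0° − 36·2.103 = 135.4; c'Δl = 35.54; W sinα = 68.6
Slice 6: Δl = 3.1/cos30.9° = 3.613 m; N'_6 = 270·cos30.9° − 4·3.613 = 217.2; c'Δl = 61.06; W sinα = 138.7
Slice 7: Δl = 2.7/cos48.3° = 4.059 m; N'_7 = 102·cos48.3° − 7·4.059 = 39.4; c'Δl = 68.59; W sinα = 76.2
Σc'Δl = 276.3 kN/m; ΣN' = 754.4 kN/m; ΣW sinα = 299.7 kN/m
Resisting = 276.3 + 754.4·tan25.6° = 276.3 + 361.5 = 637.8 kN/m
FS = 637.8 / 299.7 = 2.128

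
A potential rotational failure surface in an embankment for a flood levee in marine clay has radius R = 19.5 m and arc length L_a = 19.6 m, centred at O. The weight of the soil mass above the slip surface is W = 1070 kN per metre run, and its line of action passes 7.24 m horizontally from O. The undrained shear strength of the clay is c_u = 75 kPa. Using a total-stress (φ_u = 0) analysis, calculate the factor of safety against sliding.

FS = 3.70

Taking moments about the centre O, the resisting moment is provided by the undrained shear strength acting along the arc:
M_R = c_u·L_a·R = 75·19.60·19.5 = 28665.0 kN·m/m
M_D = W·d = 1070·7.24 = 7746.8 kN·m/m
FS = M_R / M_D = 28665.0 / 7746.8 = 3.700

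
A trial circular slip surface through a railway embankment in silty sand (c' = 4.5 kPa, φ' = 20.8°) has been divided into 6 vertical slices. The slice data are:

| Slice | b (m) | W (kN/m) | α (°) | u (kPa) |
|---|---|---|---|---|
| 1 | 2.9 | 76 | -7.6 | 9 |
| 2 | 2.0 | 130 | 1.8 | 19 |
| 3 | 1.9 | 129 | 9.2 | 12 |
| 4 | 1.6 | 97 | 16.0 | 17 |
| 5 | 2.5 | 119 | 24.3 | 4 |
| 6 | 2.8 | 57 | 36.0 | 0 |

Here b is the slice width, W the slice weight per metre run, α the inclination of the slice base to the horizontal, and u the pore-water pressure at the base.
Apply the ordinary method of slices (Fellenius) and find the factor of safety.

Ordinary method of slices: FS = Σ[c'·Δl_i + (W_i cosα_i − u_i·Δl_i)·tanφ'] / Σ W_i sinα_i, with Δl_i = b_i / cosα_i.
Slice 1: Δl = 2.9/cos(-7.6°) = 2.926 m; N'_1 = 76·cos(-7.6°) − 9·2.926 = 49.0; c'Δl = 13.17; W sinα = -10.1
Slice 2: Δl = 2.0/cos1.8° = 2.001 m; N'_2 = 130·cos1.8° − 19·2.001 = 91.9; c'Δl = 9.00; W sinα = 4.1
Slice 3: Δl = 1.9/cos9.2° = 1.925 m; N'_3 = 129·cos9.2° − 12·1.925 = 104.2; c'Δl = 8.66; W sinα = 20.6
Slice 4: Δl = 1.6/cos16.0° = 1.664 m; N'_4 = 97·cos16.0° − 17·1.664 = 64.9; c'Δl = 7.49; W sinα = 26.7
Slice 5: Δl = 2.5/cos24.3° = 2.743 m; N'_5 = 119·cos24.3° − 4·2.743 = 97.5; c'Δl = 12.34; W sinα = 49.0
Slice 6: Δl = 2.8/cos36.0° = 3.461 m; N'_6 = 57·cos36.0° − 0·3.461 = 46.1; c'Δl = 15.57; W sinα = 33.5
Σc'Δl = 66.2 kN/m; ΣN' = 453.7 kN/m; ΣW sinα = 123.9 kN/m
Resisting = 66.2 + 453.7·tan20.8° = 66.2 + 172.3 = 238.6 kN/m
FS = 238.6 / 123.9 = 1.926

FS = 1.93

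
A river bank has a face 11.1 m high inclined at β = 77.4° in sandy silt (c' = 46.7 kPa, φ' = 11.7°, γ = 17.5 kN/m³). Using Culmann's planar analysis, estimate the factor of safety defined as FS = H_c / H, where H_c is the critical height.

H_c = (4c'/γ) · sinβ cosφ' / [1 − cos(β − φ')]
    = (4·46.7/17.5) · sin77.4°·cos11.7° / [1 − cos65.7°]
    = 10.674 · 0.9556 / 0.5885 = 17.33 m
FS = H_c / H = 17.33 / 11.1 = 1.562

FS = 1.56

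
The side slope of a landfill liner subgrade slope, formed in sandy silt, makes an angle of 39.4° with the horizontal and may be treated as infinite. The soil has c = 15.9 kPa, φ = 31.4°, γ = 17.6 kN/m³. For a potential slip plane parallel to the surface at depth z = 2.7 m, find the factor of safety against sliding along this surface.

For an infinite slope with a slip plane parallel to the surface (no pore pressure): FS = [c + γz cos²β tanφ] / [γz sinβ cosβ].
γz = 17.6·2.7 = 47.52 kN/m²
Numerator = 15.9 + 47.52·cos²39.4°·tan31.4° = 15.9 + 47.52·0.5971·0.6104 = 33.220 kPa
Denominator = 47.52·sin39.4°·cos39.4° = 47.52·0.6347·0.7727 = 23.307 kPa
FS = 33.220 / 23.307 = 1.425

FS = 1.43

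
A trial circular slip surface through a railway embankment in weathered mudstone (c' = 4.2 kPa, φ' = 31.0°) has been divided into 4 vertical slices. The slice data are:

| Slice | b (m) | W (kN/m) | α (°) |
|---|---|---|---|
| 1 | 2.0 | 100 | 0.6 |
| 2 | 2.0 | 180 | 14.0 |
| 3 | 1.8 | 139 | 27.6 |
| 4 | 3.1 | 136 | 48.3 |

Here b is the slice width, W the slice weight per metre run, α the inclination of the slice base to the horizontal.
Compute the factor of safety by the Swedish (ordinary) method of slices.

FS = 1.61

Ordinary method of slices: FS = Σ[c'·Δl_i + (W_i cosα_i)·tanφ'] / Σ W_i sinα_i, with Δl_i = b_i / cosα_i.
Slice 1: Δl = 2.0/cos0.6° = 2.000 m; N'_1 = 100·cos0.6° = 100.0; c'Δl = 8.40; W sinα = 1.0
Slice 2: Δl = 2.0/cos14.0° = 2.061 m; N'_2 = 180·cos14.0° = 174.7; c'Δl = 8.66; W sinα = 43.5
Slice 3: Δl = 1.8/cos27.6° = 2.031 m; N'_3 = 139·cos27.6° = 123.2; c'Δl = 8.53; W sinα = 64.4
Slice 4: Δl = 3.1/cos48.3° = 4.660 m; N'_4 = 136·cos48.3° = 90.5; c'Δl = 19.57; W sinα = 101.5
Σc'Δl = 45.2 kN/m; ΣN' = 488.3 kN/m; ΣW sinα = 210.5 kN/m
Resisting = 45.2 + 488.3·tan31.0° = 45.2 + 293.4 = 338.6 kN/m
FS = 338.6 / 210.5 = 1.608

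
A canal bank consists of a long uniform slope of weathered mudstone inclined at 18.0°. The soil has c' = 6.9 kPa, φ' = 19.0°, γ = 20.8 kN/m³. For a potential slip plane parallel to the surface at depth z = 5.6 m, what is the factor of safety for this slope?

FS = 1.26

For an infinite slope with a slip plane parallel to the surface (no pore pressure): FS = [c' + γz cos²β tanφ'] / [γz sinβ cosβ].
γz = 20.8·5.6 = 116.48 kN/m²
Numerator = 6.9 + 116.48·cos²18.0°·tan19.0° = 6.9 + 116.48·0.9045·0.3443 = 43.177 kPa
Denominator = 116.48·sin18.0°·cos18.0° = 116.48·0.3090·0.9511 = 34.233 kPa
FS = 43.177 / 34.233 = 1.261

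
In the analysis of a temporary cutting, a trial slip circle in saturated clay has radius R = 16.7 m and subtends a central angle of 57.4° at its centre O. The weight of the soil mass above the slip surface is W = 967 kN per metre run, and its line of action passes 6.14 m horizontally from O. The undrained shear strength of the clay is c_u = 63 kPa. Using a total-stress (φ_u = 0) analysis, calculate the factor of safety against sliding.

FS = 2.96

Taking moments about the centre O, the resisting moment is provided by the undrained shear strength acting along the arc:
Arc length L_a = R·θ = 16.7·(57.4°·π/180) = 16.7·1.0018 = 16.73 m
M_R = c_u·L_a·R = 63·16.73·16.7 = 17602.0 kN·m/m
M_D = W·d = 967·6.14 = 5937.4 kN·m/m
FS = M_R / M_D = 17602.0 / 5937.4 = 2.965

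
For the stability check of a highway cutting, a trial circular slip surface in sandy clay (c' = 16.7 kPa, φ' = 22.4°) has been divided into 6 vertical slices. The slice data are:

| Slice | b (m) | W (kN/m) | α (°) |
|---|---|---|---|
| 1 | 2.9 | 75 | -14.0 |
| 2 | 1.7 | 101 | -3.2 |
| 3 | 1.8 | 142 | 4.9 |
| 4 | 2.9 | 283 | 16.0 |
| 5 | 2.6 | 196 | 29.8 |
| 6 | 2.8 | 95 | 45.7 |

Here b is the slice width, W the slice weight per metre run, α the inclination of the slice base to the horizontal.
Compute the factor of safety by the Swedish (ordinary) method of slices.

FS = 2.66

Ordinary method of slices: FS = Σ[c'·Δl_i + (W_i cosα_i)·tanφ'] / Σ W_i sinα_i, with Δl_i = b_i / cosα_i.
Slice 1: Δl = 2.9/cos(-14.0°) = 2.989 m; N'_1 = 75·cos(-14.0°) = 72.8; c'Δl = 49.91; W sinα = -18.1
Slice 2: Δl = 1.7/cos(-3.2°) = 1.703 m; N'_2 = 101·cos(-3.2°) = 100.8; c'Δl = 28.43; W sinα = -5.6
Slice 3: Δl = 1.8/cos4.9° = 1.807 m; N'_3 = 142·cos4.9° = 141.5; c'Δl = 30.17; W sinα = 12.1
Slice 4: Δl = 2.9/cos16.0° = 3.017 m; N'_4 = 283·cos16.0° = 272.0; c'Δl = 50.38; W sinα = 78.0
Slice 5: Δl = 2.6/cos29.8° = 2.996 m; N'_5 = 196·cos29.8° = 170.1; c'Δl = 50.04; W sinα = 97.4
Slice 6: Δl = 2.8/cos45.7° = 4.009 m; N'_6 = 95·cos45.7° = 66.3; c'Δl = 66.95; W sinα = 68.0
Σc'Δl = 275.9 kN/m; ΣN' = 823.6 kN/m; ΣW sinα = 231.8 kN/m
Resisting = 275.9 + 823.6·tan22.4° = 275.9 + 339.4 = 615.3 kN/m
FS = 615.3 / 231.8 = 2.655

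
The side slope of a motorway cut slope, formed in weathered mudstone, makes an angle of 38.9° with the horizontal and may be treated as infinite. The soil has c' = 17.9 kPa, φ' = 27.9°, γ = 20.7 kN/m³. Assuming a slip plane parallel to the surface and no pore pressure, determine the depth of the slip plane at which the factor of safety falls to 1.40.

Setting FS = 1.40 in FS = [c' + γz cos²β tanφ'] / [γz sinβ cosβ] and solving for z:
z = c' / [γ cosβ (FS·sinβ − cosβ·tanφ')]
  = 17.9 / [20.7·cos38.9°·(1.40·sin38.9° − cos38.9°·tan27.9°)]
  = 17.9 / [20.7·0.7782·(1.40·0.6280 − 0.7782·0.5295)]
  = 17.9 / 7.5246 = 2.379 m

z = 2.38 m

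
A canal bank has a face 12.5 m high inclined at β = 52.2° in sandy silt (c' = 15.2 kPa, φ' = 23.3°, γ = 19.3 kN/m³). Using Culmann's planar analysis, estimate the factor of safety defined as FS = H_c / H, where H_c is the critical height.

H_c = (4c'/γ) · sinβ cosφ' / [1 − cos(β − φ')]
    = (4·15.2/19.3) · sin52.2°·cos23.3° / [1 − cos28.9°]
    = 3.150 · 0.7257 / 0.1245 = 18.36 m
FS = H_c / H = 18.36 / 12.5 = 1.469

FS = 1.47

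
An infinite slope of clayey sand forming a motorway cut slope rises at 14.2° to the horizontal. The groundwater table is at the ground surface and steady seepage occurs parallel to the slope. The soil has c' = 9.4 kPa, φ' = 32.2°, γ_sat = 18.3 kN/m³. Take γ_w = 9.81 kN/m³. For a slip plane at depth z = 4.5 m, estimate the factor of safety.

With seepage parallel to the slope and the water table at the surface, the effective normal stress on the slip plane uses the buoyant unit weight γ' = γ_sat − γ_w while the driving shear stress uses γ_sat:
FS = [c' + γ' z cos²β tanφ'] / [γ_sat z sinβ cosβ]
γ' = 18.3 − 9.81 = 8.49 kN/m³
Numerator = 9.4 + 8.49·4.5·cos²14.2°·tan32.2° = 9.4 + 8.49·4.5·0.9398·0.6297 = 32.011 kPa
Denominator = 18.3·4.5·sin14.2°·cos14.2° = 18.3·4.5·0.2453·0.9694 = 19.584 kPa
FS = 32.011 / 19.584 = 1.635

FS = 1.63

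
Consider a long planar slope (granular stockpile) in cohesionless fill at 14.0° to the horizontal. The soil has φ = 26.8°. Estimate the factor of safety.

FS = 2.03

For a dry cohesionless infinite slope the factor of safety is FS = tanφ / tanβ.
FS = tan26.8° / tan14.0° = 0.5051 / 0.2493 = 2.026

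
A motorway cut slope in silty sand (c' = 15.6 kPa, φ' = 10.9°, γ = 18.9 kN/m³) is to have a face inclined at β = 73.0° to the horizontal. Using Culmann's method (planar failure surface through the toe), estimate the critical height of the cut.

H_c = 5.83 m

Culmann's analysis gives the critical failure plane at α_cr = (β + φ')/2 = (73.0 + 10.9)/2 = 42.0°, and the critical height
H_c = (4c'/γ) · sinβ cosφ' / [1 − cos(β − φ')]
    = (4·15.6/18.9) · sin73.0°·cos10.9° / [1 − cos(62.1°)]
    = 3.302 · 0.9563·0.9820 / [1 − 0.4679]
    = 3.302 · 0.9391 / 0.5321
    = 5.83 m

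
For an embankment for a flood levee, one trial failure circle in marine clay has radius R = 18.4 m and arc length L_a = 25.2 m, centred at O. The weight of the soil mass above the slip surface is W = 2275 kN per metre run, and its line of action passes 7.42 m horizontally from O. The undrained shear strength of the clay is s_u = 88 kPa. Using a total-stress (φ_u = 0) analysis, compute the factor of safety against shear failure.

FS = 2.42

Taking moments about the centre O, the resisting moment is provided by the undrained shear strength acting along the arc:
M_R = s_u·L_a·R = 88·25.20·18.4 = 40803.8 kN·m/m
M_D = W·d = 2275·7.42 = 16880.5 kN·m/m
FS = M_R / M_D = 40803.8 / 16880.5 = 2.417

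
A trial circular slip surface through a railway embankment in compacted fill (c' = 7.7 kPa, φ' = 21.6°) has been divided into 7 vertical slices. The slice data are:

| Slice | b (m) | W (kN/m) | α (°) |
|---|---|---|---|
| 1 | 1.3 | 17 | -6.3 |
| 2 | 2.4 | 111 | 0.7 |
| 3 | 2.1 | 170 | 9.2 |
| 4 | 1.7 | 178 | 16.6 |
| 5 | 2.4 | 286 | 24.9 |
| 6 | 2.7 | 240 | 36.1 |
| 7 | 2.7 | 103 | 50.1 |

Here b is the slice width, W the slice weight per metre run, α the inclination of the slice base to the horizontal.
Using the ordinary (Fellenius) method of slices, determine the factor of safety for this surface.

Ordinary method of slices: FS = Σ[c'·Δl_i + (W_i cosα_i)·tanφ'] / Σ W_i sinα_i, with Δl_i = b_i / cosα_i.
Slice 1: Δl = 1.3/cos(-6.3°) = 1.308 m; N'_1 = 17·cos(-6.3°) = 16.9; c'Δl = 10.07; W sinα = -1.9
Slice 2: Δl = 2.4/cos0.7° = 2.400 m; N'_2 = 111·cos0.7° = 111.0; c'Δl = 18.48; W sinα = 1.4
Slice 3: Δl = 2.1/cos9.2° = 2.127 m; N'_3 = 170·cos9.2° = 167.8; c'Δl = 16.38; W sinα = 27.2
Slice 4: Δl = 1.7/cos16.6° = 1.774 m; N'_4 = 178·cos16.6° = 170.6; c'Δl = 13.66; W sinα = 50.9
Slice 5: Δl = 2.4/cos24.9° = 2.646 m; N'_5 = 286·cos24.9° = 259.4; c'Δl = 20.37; W sinα = 120.4
Slice 6: Δl = 2.7/cos36.1° = 3.342 m; N'_6 = 240·cos36.1° = 193.9; c'Δl = 25.73; W sinα = 141.4
Slice 7: Δl = 2.7/cos50.1° = 4.209 m; N'_7 = 103·cos50.1° = 66.1; c'Δl = 32.41; W sinα = 79.0
Σc'Δl = 137.1 kN/m; ΣN' = 985.7 kN/m; ΣW sinα = 418.4 kN/m
Resisting = 137.1 + 985.7·tan21.6° = 137.1 + 390.3 = 527.4 kN/m
FS = 527.4 / 418.4 = 1.261

FS = 1.26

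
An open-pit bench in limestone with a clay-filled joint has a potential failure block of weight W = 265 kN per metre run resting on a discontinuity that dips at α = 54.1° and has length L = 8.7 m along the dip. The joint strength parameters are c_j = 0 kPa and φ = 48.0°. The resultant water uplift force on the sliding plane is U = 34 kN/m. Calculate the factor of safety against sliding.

FS = 0.63

Resolving the block weight along and normal to the plane and applying the Mohr–Coulomb strength on the joint:
N' = W cosα − U = 265·cos54.1° − 34 = 121.4 kN/m
Driving force T = W sinα = 265·sin54.1° = 214.7 kN/m
Resisting force R = c_j·L + N'·tanφ = 0·8.7 + 121.4·tan48.0° = 0.0 + 134.8 = 134.8 kN/m
FS = R / T = 134.8 / 214.7 = 0.628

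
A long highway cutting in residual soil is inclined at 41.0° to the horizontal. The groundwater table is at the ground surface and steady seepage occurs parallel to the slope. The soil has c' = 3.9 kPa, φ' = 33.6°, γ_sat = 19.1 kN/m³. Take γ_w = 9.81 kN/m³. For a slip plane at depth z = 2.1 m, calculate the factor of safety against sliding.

With seepage parallel to the slope and the water table at the surface, the effective normal stress on the slip plane uses the buoyant unit weight γ' = γ_sat − γ_w while the driving shear stress uses γ_sat:
FS = [c' + γ' z cos²β tanφ'] / [γ_sat z sinβ cosβ]
γ' = 19.1 − 9.81 = 9.29 kN/m³
Numerator = 3.9 + 9.29·2.1·cos²41.0°·tan33.6° = 3.9 + 9.29·2.1·0.5696·0.6644 = 11.283 kPa
Denominator = 19.1·2.1·sin41.0°·cos41.0° = 19.1·2.1·0.6561·0.7547 = 19.860 kPa
FS = 11.283 / 19.860 = 0.568

FS = 0.57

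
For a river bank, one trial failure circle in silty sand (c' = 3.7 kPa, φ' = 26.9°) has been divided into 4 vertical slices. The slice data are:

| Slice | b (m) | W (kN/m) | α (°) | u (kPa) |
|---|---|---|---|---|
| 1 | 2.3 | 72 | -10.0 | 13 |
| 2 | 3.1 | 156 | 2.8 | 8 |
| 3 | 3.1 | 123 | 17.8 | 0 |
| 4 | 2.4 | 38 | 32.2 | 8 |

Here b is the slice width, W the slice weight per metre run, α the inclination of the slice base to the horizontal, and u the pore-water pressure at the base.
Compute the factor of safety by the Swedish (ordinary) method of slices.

Ordinary method of slices: FS = Σ[c'·Δl_i + (W_i cosα_i − u_i·Δl_i)·tanφ'] / Σ W_i sinα_i, with Δl_i = b_i / cosα_i.
Slice 1: Δl = 2.3/cos(-10.0°) = 2.335 m; N'_1 = 72·cos(-10.0°) − 13·2.335 = 40.5; c'Δl = 8.64; W sinα = -12.5
Slice 2: Δl = 3.1/cos2.8° = 3.104 m; N'_2 = 156·cos2.8° − 8·3.104 = 131.0; c'Δl = 11.48; W sinα = 7.6
Slice 3: Δl = 3.1/cos17.8° = 3.256 m; N'_3 = 123·cos17.8° − 0·3.256 = 117.1; c'Δl = 12.05; W sinα = 37.6
Slice 4: Δl = 2.4/cos32.2° = 2.836 m; N'_4 = 38·cos32.2° − 8·2.836 = 9.5; c'Δl = 10.49; W sinα = 20.2
Σc'Δl = 42.7 kN/m; ΣN' = 298.1 kN/m; ΣW sinα = 53.0 kN/m
Resisting = 42.7 + 298.1·tan26.9° = 42.7 + 151.2 = 193.9 kN/m
FS = 193.9 / 53.0 = 3.661

FS = 3.66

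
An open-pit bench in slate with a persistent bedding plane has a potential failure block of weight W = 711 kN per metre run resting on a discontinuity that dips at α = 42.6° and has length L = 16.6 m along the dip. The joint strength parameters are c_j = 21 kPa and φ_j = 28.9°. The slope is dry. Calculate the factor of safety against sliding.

FS = 1.32

Resolving the block weight along and normal to the plane and applying the Mohr–Coulomb strength on the joint:
N' = W cosα = 711·cos42.6° = 523.4 kN/m
Driving force T = W sinα = 711·sin42.6° = 481.3 kN/m
Resisting force R = c_j·L + N'·tanφ_j = 21·16.6 + 523.4·tan28.9° = 348.6 + 288.9 = 637.5 kN/m
FS = R / T = 637.5 / 481.3 = 1.325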